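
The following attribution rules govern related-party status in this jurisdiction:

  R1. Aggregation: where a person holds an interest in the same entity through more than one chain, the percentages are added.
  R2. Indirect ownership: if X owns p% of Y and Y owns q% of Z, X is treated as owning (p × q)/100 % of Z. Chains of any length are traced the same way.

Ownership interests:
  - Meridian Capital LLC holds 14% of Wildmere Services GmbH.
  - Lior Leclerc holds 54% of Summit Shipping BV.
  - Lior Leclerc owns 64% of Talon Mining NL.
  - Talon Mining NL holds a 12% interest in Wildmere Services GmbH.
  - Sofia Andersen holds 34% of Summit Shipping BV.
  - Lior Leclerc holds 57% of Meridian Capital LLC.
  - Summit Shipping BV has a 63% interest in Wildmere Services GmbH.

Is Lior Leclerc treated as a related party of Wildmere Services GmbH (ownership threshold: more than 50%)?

Chain via Talon Mining NL (R2): 64% × 12% = 7.68% of Wildmere Services GmbH.
Chain via Meridian Capital LLC (R2): 57% × 14% = 7.98% of Wildmere Services GmbH.
Chain via Summit Shipping BV (R2): 54% × 63% = 34.02% of Wildmere Services GmbH.
Aggregating (R1): 7.68% + 7.98% + 34.02% = 49.68%.
49.68% does not exceed the 50% threshold, so Lior is not a related party to Wildmere Services GmbH.

No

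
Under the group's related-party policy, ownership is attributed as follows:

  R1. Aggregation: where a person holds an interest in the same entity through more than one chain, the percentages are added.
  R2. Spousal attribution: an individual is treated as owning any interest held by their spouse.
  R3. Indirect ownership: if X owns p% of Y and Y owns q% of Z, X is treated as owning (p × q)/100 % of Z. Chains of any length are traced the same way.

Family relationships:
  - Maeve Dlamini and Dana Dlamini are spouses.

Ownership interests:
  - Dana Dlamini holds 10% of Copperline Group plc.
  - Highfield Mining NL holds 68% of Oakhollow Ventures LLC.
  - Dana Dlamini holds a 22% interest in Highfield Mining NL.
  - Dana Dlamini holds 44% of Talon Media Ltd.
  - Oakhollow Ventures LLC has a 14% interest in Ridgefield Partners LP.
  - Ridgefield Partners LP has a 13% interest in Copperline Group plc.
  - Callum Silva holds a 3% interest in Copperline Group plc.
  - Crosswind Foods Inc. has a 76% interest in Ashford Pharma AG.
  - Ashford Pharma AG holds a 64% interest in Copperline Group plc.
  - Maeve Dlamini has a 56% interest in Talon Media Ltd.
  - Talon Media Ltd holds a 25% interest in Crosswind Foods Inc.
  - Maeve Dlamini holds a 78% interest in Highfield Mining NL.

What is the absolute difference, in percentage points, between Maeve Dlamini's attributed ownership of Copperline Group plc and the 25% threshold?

By spousal attribution (R2), Maeve Dlamini is treated as also owning Dana Dlamini's interest in Talon Media Ltd, giving 56% + 44% = 100%.
By spousal attribution (R2), Maeve Dlamini is treated as also owning Dana Dlamini's interest in Highfield Mining NL, giving 78% + 22% = 100%.
By spousal attribution (R2), Maeve Dlamini is treated as owning Dana Dlamini's 10% interest in Copperline Group plc.
Chain via Talon Media Ltd → Crosswind Foods Inc. → Ashford Pharma AG (R3): 100% × 25% × 76% × 64% = 12.16% of Copperline Group plc.
Chain via Highfield Mining NL → Oakhollow Ventures LLC → Ridgefield Partners LP (R3): 100% × 68% × 14% × 13% = 1.2376% of Copperline Group plc.
Direct interest in Copperline Group plc: 10%.
Aggregating (R1): 12.16% + 1.2376% + 10% = 23.3976%.
23.3976% falls short of the 25% threshold by 1.6024 percentage points.

1.6024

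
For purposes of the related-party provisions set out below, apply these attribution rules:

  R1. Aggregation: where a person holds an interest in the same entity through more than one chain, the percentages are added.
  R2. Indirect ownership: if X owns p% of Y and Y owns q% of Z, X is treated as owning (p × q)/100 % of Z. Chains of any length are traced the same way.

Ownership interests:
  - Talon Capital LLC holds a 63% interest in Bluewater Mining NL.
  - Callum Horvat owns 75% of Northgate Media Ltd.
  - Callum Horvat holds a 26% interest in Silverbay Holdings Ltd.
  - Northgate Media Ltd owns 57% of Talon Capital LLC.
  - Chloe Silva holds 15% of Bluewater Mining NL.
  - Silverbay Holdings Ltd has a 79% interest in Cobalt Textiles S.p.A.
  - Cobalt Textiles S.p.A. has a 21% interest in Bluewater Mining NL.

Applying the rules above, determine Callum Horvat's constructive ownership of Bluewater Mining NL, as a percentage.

31.2459%

Chain via Silverbay Holdings Ltd → Cobalt Textiles S.p.A. (R2): 26% × 79% × 21% = 4.3134% of Bluewater Mining NL.
Chain via Northgate Media Ltd → Talon Capital LLC (R2): 75% × 57% × 63% = 26.9325% of Bluewater Mining NL.
Aggregating (R1): 4.3134% + 26.9325% = 31.2459%.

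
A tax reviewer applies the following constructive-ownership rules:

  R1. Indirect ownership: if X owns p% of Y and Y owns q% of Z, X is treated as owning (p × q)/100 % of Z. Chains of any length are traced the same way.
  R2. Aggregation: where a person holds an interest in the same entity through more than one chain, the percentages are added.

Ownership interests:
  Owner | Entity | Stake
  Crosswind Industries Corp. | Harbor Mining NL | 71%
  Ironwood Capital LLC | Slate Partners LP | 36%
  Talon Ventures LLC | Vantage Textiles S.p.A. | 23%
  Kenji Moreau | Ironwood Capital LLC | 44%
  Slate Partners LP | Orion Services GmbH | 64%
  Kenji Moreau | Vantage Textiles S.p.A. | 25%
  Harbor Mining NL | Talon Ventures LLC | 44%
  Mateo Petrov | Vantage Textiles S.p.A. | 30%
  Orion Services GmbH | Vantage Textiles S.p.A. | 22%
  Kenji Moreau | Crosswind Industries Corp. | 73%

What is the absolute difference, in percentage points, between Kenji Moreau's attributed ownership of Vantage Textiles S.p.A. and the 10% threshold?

Chain via Crosswind Industries Corp. → Harbor Mining NL → Talon Ventures LLC (R1): 73% × 71% × 44% × 23% = 5.245196% of Vantage Textiles S.p.A.
Chain via Ironwood Capital LLC → Slate Partners LP → Orion Services GmbH (R1): 44% × 36% × 64% × 22% = 2.230272% of Vantage Textiles S.p.A.
Direct interest in Vantage Textiles S.p.A: 25%.
Aggregating (R2): 5.245196% + 2.230272% + 25% = 32.475468%.
32.475468% exceeds the 10% threshold by 22.475468 percentage points.

22.475468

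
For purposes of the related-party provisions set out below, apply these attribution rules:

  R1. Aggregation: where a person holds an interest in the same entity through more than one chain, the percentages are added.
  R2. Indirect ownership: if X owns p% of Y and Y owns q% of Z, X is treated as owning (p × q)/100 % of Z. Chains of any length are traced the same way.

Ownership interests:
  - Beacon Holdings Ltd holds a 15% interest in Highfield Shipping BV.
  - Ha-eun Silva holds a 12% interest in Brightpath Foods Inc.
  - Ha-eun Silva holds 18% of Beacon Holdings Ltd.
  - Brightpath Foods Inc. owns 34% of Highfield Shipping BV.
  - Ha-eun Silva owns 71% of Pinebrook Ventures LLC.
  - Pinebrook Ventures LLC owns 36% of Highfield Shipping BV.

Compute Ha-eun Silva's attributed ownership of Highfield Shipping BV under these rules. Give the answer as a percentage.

32.34%

Chain via Pinebrook Ventures LLC (R2): 71% × 36% = 25.56% of Highfield Shipping BV.
Chain via Beacon Holdings Ltd (R2): 18% × 15% = 2.7% of Highfield Shipping BV.
Chain via Brightpath Foods Inc. (R2): 12% × 34% = 4.08% of Highfield Shipping BV.
Aggregating (R1): 25.56% + 2.7% + 4.08% = 32.34%.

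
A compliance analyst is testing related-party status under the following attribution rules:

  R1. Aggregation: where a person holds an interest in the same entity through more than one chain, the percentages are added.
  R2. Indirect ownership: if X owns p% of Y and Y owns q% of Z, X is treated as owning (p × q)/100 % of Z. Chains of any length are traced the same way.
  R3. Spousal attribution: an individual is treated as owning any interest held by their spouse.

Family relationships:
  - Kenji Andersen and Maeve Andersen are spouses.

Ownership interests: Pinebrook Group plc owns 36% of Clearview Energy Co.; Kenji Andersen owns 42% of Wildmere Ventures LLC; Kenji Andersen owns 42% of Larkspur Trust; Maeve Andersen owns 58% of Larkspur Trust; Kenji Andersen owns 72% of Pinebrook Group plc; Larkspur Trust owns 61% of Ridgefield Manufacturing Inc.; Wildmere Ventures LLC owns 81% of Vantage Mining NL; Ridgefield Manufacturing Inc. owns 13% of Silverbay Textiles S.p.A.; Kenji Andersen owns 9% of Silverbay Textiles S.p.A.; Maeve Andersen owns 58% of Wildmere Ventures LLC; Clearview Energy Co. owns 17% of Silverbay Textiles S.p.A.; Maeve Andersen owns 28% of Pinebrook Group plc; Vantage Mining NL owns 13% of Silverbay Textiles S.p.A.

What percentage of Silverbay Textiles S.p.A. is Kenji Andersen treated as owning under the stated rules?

33.58%

By spousal attribution (R3), Kenji Andersen is treated as also owning Maeve Andersen's interest in Larkspur Trust, giving 42% + 58% = 100%.
By spousal attribution (R3), Kenji Andersen is treated as also owning Maeve Andersen's interest in Pinebrook Group plc, giving 72% + 28% = 100%.
By spousal attribution (R3), Kenji Andersen is treated as also owning Maeve Andersen's interest in Wildmere Ventures LLC, giving 42% + 58% = 100%.
Chain via Larkspur Trust → Ridgefield Manufacturing Inc. (R2): 100% × 61% × 13% = 7.93% of Silverbay Textiles S.p.A.
Chain via Pinebrook Group plc → Clearview Energy Co. (R2): 100% × 36% × 17% = 6.12% of Silverbay Textiles S.p.A.
Chain via Wildmere Ventures LLC → Vantage Mining NL (R2): 100% × 81% × 13% = 10.53% of Silverbay Textiles S.p.A.
Direct interest in Silverbay Textiles S.p.A: 9%.
Aggregating (R1): 7.93% + 6.12% + 10.53% + 9% = 33.58%.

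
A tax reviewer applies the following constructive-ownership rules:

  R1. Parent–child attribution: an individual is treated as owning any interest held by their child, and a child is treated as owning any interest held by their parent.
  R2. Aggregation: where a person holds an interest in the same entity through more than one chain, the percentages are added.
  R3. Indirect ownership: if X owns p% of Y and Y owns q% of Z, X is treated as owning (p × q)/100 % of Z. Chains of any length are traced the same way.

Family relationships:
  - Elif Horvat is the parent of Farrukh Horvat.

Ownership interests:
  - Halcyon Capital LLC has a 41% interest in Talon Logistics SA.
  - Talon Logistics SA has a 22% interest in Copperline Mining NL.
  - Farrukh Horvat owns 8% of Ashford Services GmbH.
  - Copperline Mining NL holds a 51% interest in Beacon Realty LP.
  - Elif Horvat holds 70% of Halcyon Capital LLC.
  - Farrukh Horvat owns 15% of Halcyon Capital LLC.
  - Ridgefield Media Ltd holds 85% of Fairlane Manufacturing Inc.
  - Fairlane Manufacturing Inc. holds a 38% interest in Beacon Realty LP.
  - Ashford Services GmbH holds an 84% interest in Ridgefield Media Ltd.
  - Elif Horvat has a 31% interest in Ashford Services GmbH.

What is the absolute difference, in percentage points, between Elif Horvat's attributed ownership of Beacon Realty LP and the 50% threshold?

By parent–child attribution (R1), Elif Horvat is treated as also owning Farrukh Horvat's interest in Halcyon Capital LLC, giving 70% + 15% = 85%.
By parent–child attribution (R1), Elif Horvat is treated as also owning Farrukh Horvat's interest in Ashford Services GmbH, giving 31% + 8% = 39%.
Chain via Halcyon Capital LLC → Talon Logistics SA → Copperline Mining NL (R3): 85% × 41% × 22% × 51% = 3.91017% of Beacon Realty LP.
Chain via Ashford Services GmbH → Ridgefield Media Ltd → Fairlane Manufacturing Inc. (R3): 39% × 84% × 85% × 38% = 10.58148% of Beacon Realty LP.
Aggregating (R2): 3.91017% + 10.58148% = 14.49165%.
14.49165% falls short of the 50% threshold by 35.50835 percentage points.

35.50835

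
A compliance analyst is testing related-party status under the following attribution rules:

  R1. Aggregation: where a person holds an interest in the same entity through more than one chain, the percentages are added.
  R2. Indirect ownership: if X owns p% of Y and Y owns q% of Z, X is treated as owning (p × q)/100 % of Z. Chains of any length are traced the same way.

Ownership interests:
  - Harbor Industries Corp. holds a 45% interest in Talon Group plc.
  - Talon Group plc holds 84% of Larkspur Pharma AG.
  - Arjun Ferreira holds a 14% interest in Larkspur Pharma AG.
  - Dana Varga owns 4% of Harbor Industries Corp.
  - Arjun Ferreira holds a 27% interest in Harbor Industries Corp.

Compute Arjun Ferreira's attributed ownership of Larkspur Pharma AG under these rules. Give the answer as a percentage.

Chain via Harbor Industries Corp. → Talon Group plc (R2): 27% × 45% × 84% = 10.206% of Larkspur Pharma AG.
Direct interest in Larkspur Pharma AG: 14%.
Aggregating (R1): 10.206% + 14% = 24.206%.

24.206%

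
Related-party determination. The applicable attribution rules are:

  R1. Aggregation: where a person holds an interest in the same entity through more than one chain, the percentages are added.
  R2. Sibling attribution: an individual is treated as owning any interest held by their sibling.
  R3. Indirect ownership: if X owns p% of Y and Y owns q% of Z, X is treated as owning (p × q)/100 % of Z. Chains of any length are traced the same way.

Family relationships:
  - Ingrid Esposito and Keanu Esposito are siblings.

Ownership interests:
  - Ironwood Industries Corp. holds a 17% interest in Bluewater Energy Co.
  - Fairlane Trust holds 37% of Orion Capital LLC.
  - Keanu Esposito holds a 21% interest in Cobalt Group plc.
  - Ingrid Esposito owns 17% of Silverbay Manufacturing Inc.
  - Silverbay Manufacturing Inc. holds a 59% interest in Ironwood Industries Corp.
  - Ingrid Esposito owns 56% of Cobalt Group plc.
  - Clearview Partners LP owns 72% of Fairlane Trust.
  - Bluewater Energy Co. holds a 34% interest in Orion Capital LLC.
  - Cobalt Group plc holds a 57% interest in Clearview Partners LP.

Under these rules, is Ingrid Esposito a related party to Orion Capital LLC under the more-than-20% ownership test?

By sibling attribution (R2), Ingrid Esposito is treated as also owning Keanu Esposito's interest in Cobalt Group plc, giving 56% + 21% = 77%.
Chain via Silverbay Manufacturing Inc. → Ironwood Industries Corp. → Bluewater Energy Co. (R3): 17% × 59% × 17% × 34% = 0.579734% of Orion Capital LLC.
Chain via Cobalt Group plc → Clearview Partners LP → Fairlane Trust (R3): 77% × 57% × 72% × 37% = 11.692296% of Orion Capital LLC.
Aggregating (R1): 0.579734% + 11.692296% = 12.27203%.
12.27203% does not exceed the 20% threshold, so Ingrid is not a related party to Orion Capital LLC.

No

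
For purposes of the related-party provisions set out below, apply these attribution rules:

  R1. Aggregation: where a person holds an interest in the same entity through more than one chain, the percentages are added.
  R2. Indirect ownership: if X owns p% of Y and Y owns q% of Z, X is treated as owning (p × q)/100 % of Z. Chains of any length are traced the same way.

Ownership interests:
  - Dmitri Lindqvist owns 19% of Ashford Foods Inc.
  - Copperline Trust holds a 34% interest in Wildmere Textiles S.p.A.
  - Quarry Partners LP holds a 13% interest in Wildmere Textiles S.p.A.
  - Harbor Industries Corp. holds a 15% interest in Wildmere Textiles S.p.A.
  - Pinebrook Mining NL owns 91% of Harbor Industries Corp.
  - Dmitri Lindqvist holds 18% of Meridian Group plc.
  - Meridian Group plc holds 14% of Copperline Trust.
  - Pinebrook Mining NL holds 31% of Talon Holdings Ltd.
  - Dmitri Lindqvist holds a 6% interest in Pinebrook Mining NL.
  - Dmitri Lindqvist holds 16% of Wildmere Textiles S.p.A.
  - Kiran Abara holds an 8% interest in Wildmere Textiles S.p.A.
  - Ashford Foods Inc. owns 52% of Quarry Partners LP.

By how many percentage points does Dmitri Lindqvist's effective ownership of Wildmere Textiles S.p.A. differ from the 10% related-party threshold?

8.9602

Chain via Pinebrook Mining NL → Harbor Industries Corp. (R2): 6% × 91% × 15% = 0.819% of Wildmere Textiles S.p.A.
Chain via Meridian Group plc → Copperline Trust (R2): 18% × 14% × 34% = 0.8568% of Wildmere Textiles S.p.A.
Chain via Ashford Foods Inc. → Quarry Partners LP (R2): 19% × 52% × 13% = 1.2844% of Wildmere Textiles S.p.A.
Direct interest in Wildmere Textiles S.p.A: 16%.
Aggregating (R1): 0.819% + 0.8568% + 1.2844% + 16% = 18.9602%.
18.9602% exceeds the 10% threshold by 8.9602 percentage points.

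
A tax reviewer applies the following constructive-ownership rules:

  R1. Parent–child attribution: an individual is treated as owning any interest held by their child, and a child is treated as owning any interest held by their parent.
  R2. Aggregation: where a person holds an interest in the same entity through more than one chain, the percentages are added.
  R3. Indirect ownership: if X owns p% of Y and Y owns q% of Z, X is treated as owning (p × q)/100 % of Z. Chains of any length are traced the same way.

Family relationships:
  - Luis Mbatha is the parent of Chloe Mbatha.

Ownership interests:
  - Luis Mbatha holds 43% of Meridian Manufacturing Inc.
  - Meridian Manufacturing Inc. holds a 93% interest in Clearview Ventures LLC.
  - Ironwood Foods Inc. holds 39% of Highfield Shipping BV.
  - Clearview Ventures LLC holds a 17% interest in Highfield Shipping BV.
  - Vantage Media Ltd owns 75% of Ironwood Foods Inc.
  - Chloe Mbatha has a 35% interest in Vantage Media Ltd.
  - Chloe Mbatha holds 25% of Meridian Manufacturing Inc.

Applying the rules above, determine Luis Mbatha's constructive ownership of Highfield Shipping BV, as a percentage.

20.9883%

By parent–child attribution (R1), Luis Mbatha is treated as also owning Chloe Mbatha's interest in Meridian Manufacturing Inc, giving 43% + 25% = 68%.
By parent–child attribution (R1), Luis Mbatha is treated as owning Chloe Mbatha's 35% interest in Vantage Media Ltd.
Chain via Meridian Manufacturing Inc. → Clearview Ventures LLC (R3): 68% × 93% × 17% = 10.7508% of Highfield Shipping BV.
Chain via Vantage Media Ltd → Ironwood Foods Inc. (R3): 35% × 75% × 39% = 10.2375% of Highfield Shipping BV.
Aggregating (R2): 10.7508% + 10.2375% = 20.9883%.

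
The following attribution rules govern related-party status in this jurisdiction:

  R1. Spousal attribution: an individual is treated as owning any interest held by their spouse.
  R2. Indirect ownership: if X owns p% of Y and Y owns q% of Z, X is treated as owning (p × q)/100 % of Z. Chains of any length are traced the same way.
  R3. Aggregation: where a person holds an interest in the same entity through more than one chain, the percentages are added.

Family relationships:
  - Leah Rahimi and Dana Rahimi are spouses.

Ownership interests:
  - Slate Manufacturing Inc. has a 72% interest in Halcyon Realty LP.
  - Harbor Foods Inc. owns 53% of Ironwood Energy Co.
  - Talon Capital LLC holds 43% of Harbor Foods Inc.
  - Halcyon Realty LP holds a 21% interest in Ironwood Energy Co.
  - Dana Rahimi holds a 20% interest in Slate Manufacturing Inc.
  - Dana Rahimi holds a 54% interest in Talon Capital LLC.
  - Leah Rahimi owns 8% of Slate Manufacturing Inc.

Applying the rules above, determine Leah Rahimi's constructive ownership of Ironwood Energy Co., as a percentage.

By spousal attribution (R1), Leah Rahimi is treated as also owning Dana Rahimi's interest in Slate Manufacturing Inc, giving 8% + 20% = 28%.
By spousal attribution (R1), Leah Rahimi is treated as owning Dana Rahimi's 54% interest in Talon Capital LLC.
Chain via Slate Manufacturing Inc. → Halcyon Realty LP (R2): 28% × 72% × 21% = 4.2336% of Ironwood Energy Co.
Chain via Talon Capital LLC → Harbor Foods Inc. (R2): 54% × 43% × 53% = 12.3066% of Ironwood Energy Co.
Aggregating (R3): 4.2336% + 12.3066% = 16.5402%.

16.5402%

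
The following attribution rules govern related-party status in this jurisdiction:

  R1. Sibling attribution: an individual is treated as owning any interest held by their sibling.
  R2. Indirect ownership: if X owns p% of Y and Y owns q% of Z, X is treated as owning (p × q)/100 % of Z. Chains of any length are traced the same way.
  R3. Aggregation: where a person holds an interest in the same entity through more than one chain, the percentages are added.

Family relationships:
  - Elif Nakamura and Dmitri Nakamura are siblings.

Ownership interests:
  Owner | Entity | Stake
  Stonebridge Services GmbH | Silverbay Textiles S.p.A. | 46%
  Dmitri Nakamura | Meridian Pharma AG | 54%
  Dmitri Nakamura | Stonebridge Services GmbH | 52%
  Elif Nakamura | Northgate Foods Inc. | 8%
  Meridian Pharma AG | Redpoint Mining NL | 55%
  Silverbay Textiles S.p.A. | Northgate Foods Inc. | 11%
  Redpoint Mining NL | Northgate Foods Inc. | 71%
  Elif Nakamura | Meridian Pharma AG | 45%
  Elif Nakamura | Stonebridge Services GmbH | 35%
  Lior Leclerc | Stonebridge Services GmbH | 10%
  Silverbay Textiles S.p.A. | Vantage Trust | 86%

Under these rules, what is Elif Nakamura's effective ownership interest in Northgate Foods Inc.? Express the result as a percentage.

51.0617%

By sibling attribution (R1), Elif Nakamura is treated as also owning Dmitri Nakamura's interest in Stonebridge Services GmbH, giving 35% + 52% = 87%.
By sibling attribution (R1), Elif Nakamura is treated as also owning Dmitri Nakamura's interest in Meridian Pharma AG, giving 45% + 54% = 99%.
Chain via Stonebridge Services GmbH → Silverbay Textiles S.p.A. (R2): 87% × 46% × 11% = 4.4022% of Northgate Foods Inc.
Chain via Meridian Pharma AG → Redpoint Mining NL (R2): 99% × 55% × 71% = 38.6595% of Northgate Foods Inc.
Direct interest in Northgate Foods Inc: 8%.
Aggregating (R3): 4.4022% + 38.6595% + 8% = 51.0617%.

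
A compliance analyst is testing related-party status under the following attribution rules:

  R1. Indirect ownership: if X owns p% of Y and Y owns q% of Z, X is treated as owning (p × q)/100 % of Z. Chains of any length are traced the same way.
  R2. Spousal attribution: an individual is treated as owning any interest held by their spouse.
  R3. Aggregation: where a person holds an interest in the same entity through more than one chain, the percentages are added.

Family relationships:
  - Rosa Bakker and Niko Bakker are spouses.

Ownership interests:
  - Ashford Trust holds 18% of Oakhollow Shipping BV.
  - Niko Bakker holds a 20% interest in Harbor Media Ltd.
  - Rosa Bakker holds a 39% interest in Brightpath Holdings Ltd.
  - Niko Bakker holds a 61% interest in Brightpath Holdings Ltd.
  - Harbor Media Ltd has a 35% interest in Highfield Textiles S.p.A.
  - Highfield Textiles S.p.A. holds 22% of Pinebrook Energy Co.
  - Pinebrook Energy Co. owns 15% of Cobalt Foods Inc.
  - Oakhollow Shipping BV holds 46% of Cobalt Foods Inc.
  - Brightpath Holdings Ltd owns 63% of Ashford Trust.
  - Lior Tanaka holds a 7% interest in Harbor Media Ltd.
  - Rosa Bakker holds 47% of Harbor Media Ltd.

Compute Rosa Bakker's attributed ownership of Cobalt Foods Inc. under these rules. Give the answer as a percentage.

5.99025%

By spousal attribution (R2), Rosa Bakker is treated as also owning Niko Bakker's interest in Brightpath Holdings Ltd, giving 39% + 61% = 100%.
By spousal attribution (R2), Rosa Bakker is treated as also owning Niko Bakker's interest in Harbor Media Ltd, giving 47% + 20% = 67%.
Chain via Brightpath Holdings Ltd → Ashford Trust → Oakhollow Shipping BV (R1): 100% × 63% × 18% × 46% = 5.2164% of Cobalt Foods Inc.
Chain via Harbor Media Ltd → Highfield Textiles S.p.A. → Pinebrook Energy Co. (R1): 67% × 35% × 22% × 15% = 0.77385% of Cobalt Foods Inc.
Aggregating (R3): 5.2164% + 0.77385% = 5.99025%.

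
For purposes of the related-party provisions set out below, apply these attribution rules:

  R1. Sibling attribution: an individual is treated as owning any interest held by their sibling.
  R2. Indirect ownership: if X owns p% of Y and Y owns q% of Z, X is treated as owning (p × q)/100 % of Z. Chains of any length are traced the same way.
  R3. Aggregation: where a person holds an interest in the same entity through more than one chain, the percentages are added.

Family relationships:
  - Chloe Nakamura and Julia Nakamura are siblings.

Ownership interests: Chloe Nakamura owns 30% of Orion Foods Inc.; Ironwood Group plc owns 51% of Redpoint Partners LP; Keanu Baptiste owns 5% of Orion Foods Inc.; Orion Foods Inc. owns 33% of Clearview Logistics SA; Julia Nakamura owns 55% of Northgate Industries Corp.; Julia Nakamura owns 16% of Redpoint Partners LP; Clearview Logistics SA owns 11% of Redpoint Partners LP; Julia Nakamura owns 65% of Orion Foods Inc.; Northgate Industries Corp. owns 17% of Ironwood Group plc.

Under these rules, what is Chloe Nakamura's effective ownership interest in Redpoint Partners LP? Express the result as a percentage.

By sibling attribution (R1), Chloe Nakamura is treated as also owning Julia Nakamura's interest in Orion Foods Inc, giving 30% + 65% = 95%.
By sibling attribution (R1), Chloe Nakamura is treated as owning Julia Nakamura's 55% interest in Northgate Industries Corp.
By sibling attribution (R1), Chloe Nakamura is treated as owning Julia Nakamura's 16% interest in Redpoint Partners LP.
Chain via Orion Foods Inc. → Clearview Logistics SA (R2): 95% × 33% × 11% = 3.4485% of Redpoint Partners LP.
Chain via Northgate Industries Corp. → Ironwood Group plc (R2): 55% × 17% × 51% = 4.7685% of Redpoint Partners LP.
Direct interest in Redpoint Partners LP: 16%.
Aggregating (R3): 3.4485% + 4.7685% + 16% = 24.217%.

24.217%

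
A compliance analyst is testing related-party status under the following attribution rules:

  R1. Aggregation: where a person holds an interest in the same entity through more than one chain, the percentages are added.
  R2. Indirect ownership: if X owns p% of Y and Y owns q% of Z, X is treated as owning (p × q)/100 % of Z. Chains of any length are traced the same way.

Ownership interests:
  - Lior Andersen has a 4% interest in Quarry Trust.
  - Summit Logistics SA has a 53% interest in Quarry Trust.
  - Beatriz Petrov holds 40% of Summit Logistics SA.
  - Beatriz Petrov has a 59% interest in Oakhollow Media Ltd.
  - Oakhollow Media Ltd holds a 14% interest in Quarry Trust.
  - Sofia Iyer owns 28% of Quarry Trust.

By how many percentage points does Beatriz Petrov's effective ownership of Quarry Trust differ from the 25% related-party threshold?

Chain via Oakhollow Media Ltd (R2): 59% × 14% = 8.26% of Quarry Trust.
Chain via Summit Logistics SA (R2): 40% × 53% = 21.2% of Quarry Trust.
Aggregating (R1): 8.26% + 21.2% = 29.46%.
29.46% exceeds the 25% threshold by 4.46 percentage points.

4.46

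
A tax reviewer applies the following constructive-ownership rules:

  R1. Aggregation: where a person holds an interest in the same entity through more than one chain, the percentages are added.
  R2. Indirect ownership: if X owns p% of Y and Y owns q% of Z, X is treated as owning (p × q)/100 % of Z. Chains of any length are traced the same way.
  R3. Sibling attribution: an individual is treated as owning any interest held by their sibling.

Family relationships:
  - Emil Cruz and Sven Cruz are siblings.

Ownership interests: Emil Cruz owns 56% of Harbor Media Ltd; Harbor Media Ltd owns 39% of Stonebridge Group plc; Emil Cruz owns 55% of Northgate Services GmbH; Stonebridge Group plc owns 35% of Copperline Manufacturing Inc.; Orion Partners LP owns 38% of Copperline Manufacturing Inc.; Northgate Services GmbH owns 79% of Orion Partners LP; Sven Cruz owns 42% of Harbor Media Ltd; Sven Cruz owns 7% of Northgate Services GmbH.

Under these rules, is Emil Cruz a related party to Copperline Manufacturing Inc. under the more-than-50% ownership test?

By sibling attribution (R3), Emil Cruz is treated as also owning Sven Cruz's interest in Northgate Services GmbH, giving 55% + 7% = 62%.
By sibling attribution (R3), Emil Cruz is treated as also owning Sven Cruz's interest in Harbor Media Ltd, giving 56% + 42% = 98%.
Chain via Northgate Services GmbH → Orion Partners LP (R2): 62% × 79% × 38% = 18.6124% of Copperline Manufacturing Inc.
Chain via Harbor Media Ltd → Stonebridge Group plc (R2): 98% × 39% × 35% = 13.377% of Copperline Manufacturing Inc.
Aggregating (R1): 18.6124% + 13.377% = 31.9894%.
31.9894% does not exceed the 50% threshold, so Emil is not a related party to Copperline Manufacturing Inc.

No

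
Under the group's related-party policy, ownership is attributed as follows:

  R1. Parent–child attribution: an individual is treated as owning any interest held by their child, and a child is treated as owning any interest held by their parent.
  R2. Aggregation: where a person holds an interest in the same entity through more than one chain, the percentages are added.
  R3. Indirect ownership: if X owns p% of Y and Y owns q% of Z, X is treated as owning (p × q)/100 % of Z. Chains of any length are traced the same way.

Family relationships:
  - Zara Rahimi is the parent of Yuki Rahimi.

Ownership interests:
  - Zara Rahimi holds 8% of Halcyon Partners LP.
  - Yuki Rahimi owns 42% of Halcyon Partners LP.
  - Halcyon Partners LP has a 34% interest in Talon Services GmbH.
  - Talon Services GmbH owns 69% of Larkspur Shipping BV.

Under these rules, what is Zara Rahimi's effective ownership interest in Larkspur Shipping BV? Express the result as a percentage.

By parent–child attribution (R1), Zara Rahimi is treated as also owning Yuki Rahimi's interest in Halcyon Partners LP, giving 8% + 42% = 50%.
Chain via Halcyon Partners LP → Talon Services GmbH (R3): 50% × 34% × 69% = 11.73% of Larkspur Shipping BV.

11.73%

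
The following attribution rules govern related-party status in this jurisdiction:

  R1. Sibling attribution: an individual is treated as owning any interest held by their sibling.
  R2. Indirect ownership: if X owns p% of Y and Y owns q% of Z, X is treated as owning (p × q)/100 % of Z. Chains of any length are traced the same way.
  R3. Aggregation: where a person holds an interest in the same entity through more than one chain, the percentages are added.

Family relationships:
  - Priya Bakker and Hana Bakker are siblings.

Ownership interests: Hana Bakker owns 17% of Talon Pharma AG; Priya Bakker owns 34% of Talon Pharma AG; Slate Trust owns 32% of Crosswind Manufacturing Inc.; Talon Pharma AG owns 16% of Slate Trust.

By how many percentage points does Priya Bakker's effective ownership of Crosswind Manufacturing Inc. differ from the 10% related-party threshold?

7.3888

By sibling attribution (R1), Priya Bakker is treated as also owning Hana Bakker's interest in Talon Pharma AG, giving 34% + 17% = 51%.
Chain via Talon Pharma AG → Slate Trust (R2): 51% × 16% × 32% = 2.6112% of Crosswind Manufacturing Inc.
2.6112% falls short of the 10% threshold by 7.3888 percentage points.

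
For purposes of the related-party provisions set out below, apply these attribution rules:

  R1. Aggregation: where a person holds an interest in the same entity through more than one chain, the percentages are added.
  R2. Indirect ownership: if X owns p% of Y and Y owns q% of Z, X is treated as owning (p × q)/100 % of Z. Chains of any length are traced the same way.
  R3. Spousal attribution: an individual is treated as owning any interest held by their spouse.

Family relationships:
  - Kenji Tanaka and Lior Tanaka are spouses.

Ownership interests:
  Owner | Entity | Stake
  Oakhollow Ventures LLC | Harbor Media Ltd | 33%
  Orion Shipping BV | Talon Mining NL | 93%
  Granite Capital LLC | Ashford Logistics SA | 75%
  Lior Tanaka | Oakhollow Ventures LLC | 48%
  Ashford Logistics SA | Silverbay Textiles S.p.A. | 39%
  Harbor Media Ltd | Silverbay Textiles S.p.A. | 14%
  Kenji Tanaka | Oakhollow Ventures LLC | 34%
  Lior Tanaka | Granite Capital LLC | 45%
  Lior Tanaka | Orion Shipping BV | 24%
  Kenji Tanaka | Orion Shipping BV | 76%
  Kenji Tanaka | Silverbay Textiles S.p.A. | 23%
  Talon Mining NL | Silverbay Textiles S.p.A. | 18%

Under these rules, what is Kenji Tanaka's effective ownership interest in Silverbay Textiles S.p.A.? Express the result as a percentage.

56.6909%

By spousal attribution (R3), Kenji Tanaka is treated as also owning Lior Tanaka's interest in Oakhollow Ventures LLC, giving 34% + 48% = 82%.
By spousal attribution (R3), Kenji Tanaka is treated as also owning Lior Tanaka's interest in Orion Shipping BV, giving 76% + 24% = 100%.
By spousal attribution (R3), Kenji Tanaka is treated as owning Lior Tanaka's 45% interest in Granite Capital LLC.
Chain via Oakhollow Ventures LLC → Harbor Media Ltd (R2): 82% × 33% × 14% = 3.7884% of Silverbay Textiles S.p.A.
Chain via Orion Shipping BV → Talon Mining NL (R2): 100% × 93% × 18% = 16.74% of Silverbay Textiles S.p.A.
Direct interest in Silverbay Textiles S.p.A: 23%.
Chain via Granite Capital LLC → Ashford Logistics SA (R2): 45% × 75% × 39% = 13.1625% of Silverbay Textiles S.p.A.
Aggregating (R1): 3.7884% + 16.74% + 23% + 13.1625% = 56.6909%.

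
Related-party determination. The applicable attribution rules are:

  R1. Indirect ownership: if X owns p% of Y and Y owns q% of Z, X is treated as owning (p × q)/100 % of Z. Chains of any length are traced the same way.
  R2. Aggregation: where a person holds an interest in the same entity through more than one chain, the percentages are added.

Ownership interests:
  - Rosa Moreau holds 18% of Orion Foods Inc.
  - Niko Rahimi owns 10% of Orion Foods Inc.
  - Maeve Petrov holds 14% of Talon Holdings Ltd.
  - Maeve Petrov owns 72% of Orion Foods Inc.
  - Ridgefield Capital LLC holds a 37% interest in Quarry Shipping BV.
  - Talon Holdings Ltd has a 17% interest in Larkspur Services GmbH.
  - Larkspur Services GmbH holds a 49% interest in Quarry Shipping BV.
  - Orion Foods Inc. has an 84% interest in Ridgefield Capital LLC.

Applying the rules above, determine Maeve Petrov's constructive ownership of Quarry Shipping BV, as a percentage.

Chain via Talon Holdings Ltd → Larkspur Services GmbH (R1): 14% × 17% × 49% = 1.1662% of Quarry Shipping BV.
Chain via Orion Foods Inc. → Ridgefield Capital LLC (R1): 72% × 84% × 37% = 22.3776% of Quarry Shipping BV.
Aggregating (R2): 1.1662% + 22.3776% = 23.5438%.

23.5438%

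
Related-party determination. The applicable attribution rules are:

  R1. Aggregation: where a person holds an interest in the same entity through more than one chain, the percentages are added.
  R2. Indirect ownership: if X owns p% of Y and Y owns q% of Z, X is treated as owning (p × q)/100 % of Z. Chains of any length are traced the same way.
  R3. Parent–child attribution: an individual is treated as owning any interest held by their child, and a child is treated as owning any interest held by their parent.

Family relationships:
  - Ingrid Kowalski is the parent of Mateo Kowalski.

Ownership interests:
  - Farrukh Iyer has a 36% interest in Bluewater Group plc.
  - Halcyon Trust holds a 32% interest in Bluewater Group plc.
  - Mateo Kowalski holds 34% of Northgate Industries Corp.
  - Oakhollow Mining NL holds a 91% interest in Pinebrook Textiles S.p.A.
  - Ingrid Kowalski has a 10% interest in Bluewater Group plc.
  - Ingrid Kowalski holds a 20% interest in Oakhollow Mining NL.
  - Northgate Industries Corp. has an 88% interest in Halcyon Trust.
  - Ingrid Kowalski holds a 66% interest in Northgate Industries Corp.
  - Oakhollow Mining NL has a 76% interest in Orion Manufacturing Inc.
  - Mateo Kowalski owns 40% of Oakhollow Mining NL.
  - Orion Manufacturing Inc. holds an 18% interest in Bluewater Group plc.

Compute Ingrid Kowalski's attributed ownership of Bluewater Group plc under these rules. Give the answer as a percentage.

46.368%

By parent–child attribution (R3), Ingrid Kowalski is treated as also owning Mateo Kowalski's interest in Oakhollow Mining NL, giving 20% + 40% = 60%.
By parent–child attribution (R3), Ingrid Kowalski is treated as also owning Mateo Kowalski's interest in Northgate Industries Corp, giving 66% + 34% = 100%.
Chain via Oakhollow Mining NL → Orion Manufacturing Inc. (R2): 60% × 76% × 18% = 8.208% of Bluewater Group plc.
Chain via Northgate Industries Corp. → Halcyon Trust (R2): 100% × 88% × 32% = 28.16% of Bluewater Group plc.
Direct interest in Bluewater Group plc: 10%.
Aggregating (R1): 8.208% + 28.16% + 10% = 46.368%.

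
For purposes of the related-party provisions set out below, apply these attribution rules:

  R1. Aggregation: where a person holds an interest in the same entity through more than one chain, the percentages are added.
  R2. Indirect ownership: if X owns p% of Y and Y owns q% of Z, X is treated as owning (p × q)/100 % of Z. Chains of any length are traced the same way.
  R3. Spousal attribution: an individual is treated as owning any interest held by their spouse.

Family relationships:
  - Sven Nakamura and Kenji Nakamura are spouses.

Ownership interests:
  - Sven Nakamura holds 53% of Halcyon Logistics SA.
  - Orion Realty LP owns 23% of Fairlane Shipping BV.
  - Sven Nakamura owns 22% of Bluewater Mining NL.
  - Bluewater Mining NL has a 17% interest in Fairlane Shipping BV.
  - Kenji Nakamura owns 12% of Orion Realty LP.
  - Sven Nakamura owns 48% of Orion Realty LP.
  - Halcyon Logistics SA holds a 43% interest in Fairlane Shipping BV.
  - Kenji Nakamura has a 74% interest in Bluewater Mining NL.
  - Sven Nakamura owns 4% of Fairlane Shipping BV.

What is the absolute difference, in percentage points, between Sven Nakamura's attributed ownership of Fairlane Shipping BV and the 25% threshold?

31.91

By spousal attribution (R3), Sven Nakamura is treated as also owning Kenji Nakamura's interest in Bluewater Mining NL, giving 22% + 74% = 96%.
By spousal attribution (R3), Sven Nakamura is treated as also owning Kenji Nakamura's interest in Orion Realty LP, giving 48% + 12% = 60%.
Chain via Bluewater Mining NL (R2): 96% × 17% = 16.32% of Fairlane Shipping BV.
Chain via Halcyon Logistics SA (R2): 53% × 43% = 22.79% of Fairlane Shipping BV.
Chain via Orion Realty LP (R2): 60% × 23% = 13.8% of Fairlane Shipping BV.
Direct interest in Fairlane Shipping BV: 4%.
Aggregating (R1): 16.32% + 22.79% + 13.8% + 4% = 56.91%.
56.91% exceeds the 25% threshold by 31.91 percentage points.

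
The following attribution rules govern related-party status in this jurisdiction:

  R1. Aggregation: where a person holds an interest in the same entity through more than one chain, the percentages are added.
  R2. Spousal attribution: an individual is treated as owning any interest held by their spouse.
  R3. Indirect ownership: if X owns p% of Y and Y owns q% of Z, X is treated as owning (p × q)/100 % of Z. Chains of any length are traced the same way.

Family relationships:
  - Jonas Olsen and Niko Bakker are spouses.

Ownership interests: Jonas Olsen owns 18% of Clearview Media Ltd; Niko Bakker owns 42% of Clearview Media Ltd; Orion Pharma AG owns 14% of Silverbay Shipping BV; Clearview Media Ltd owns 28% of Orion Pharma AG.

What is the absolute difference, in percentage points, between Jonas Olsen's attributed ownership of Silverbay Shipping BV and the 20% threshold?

17.648

By spousal attribution (R2), Jonas Olsen is treated as also owning Niko Bakker's interest in Clearview Media Ltd, giving 18% + 42% = 60%.
Chain via Clearview Media Ltd → Orion Pharma AG (R3): 60% × 28% × 14% = 2.352% of Silverbay Shipping BV.
2.352% falls short of the 20% threshold by 17.648 percentage points.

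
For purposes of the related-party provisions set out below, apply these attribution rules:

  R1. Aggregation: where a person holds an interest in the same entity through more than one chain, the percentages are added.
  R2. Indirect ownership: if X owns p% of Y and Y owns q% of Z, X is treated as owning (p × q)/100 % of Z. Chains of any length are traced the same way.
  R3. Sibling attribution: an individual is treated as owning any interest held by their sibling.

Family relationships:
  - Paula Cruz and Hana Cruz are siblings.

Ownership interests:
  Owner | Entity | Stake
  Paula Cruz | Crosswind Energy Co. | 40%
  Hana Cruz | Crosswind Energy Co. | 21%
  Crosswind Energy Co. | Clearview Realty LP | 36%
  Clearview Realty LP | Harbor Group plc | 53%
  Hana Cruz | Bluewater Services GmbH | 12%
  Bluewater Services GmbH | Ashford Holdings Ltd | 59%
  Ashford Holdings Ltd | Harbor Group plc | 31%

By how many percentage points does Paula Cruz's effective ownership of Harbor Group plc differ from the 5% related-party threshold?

8.8336

By sibling attribution (R3), Paula Cruz is treated as also owning Hana Cruz's interest in Crosswind Energy Co, giving 40% + 21% = 61%.
By sibling attribution (R3), Paula Cruz is treated as owning Hana Cruz's 12% interest in Bluewater Services GmbH.
Chain via Crosswind Energy Co. → Clearview Realty LP (R2): 61% × 36% × 53% = 11.6388% of Harbor Group plc.
Chain via Bluewater Services GmbH → Ashford Holdings Ltd (R2): 12% × 59% × 31% = 2.1948% of Harbor Group plc.
Aggregating (R1): 11.6388% + 2.1948% = 13.8336%.
13.8336% exceeds the 5% threshold by 8.8336 percentage points.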